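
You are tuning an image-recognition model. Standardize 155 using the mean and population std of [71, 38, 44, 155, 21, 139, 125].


μ = 84.7143, σ = 50.139
z = (155 - 84.7143)/50.139 = 1.4018

1.4018


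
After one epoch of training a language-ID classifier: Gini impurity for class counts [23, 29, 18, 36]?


Probabilities: [23/106, 29/106, 18/106, 36/106] ≈ [0.217, 0.2736, 0.1698, 0.3396]
Σpᵢ² = (529 + 841 + 324 + 1296)/106² = 2990/11236
Gini = 1 - Σpᵢ² = 1 - 2990/11236 = 0.7339

0.7339


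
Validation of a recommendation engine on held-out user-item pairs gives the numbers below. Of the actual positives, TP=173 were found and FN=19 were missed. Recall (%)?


Recall = TP/(TP+FN)
= 173/(173+19)
= 173/192 = 90.1%

90.1%


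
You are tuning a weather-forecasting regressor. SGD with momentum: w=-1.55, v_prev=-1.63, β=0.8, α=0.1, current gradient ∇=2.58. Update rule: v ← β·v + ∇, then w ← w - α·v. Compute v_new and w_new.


v_new = 0.8·-1.63 + 2.58 = -1.304 + 2.58 = 1.276
w_new = -1.55 - 0.1·1.276 = -1.55 - 0.1276 = -1.6776

v_new=1.276, w_new=-1.6776


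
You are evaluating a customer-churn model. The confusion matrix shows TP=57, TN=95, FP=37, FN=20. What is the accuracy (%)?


Accuracy = (TP+TN)/(TP+TN+FP+FN)
= (57+95)/(209)
= 152/209 = 72.73%

72.73%


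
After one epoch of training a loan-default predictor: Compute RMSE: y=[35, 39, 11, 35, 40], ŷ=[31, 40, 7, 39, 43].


MSE = 58/5 = 11.6
RMSE = √(58/5) = 3.4059

3.4059


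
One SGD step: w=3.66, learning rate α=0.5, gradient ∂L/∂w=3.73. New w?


w_new = w - α·∇
= 3.66 - 0.5·3.73
= 3.66 - 1.865
= 1.795

1.795


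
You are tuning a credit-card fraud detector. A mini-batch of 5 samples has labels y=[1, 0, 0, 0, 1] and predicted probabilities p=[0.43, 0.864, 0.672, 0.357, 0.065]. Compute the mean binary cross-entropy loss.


L[0] = -ln(0.43) = 0.844
L[1] = -ln(1-0.864) = -ln(0.136) = 1.9951
L[2] = -ln(1-0.672) = -ln(0.328) = 1.1147
L[3] = -ln(1-0.357) = -ln(0.643) = 0.4416
L[4] = -ln(0.065) = 2.7334
mean = (0.844 + 1.9951 + 1.1147 + 0.4416 + 2.7334)/5 = 1.4258

1.4258


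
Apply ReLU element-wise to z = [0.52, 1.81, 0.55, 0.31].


ReLU(0.52) = max(0, 0.52) = 0.52
ReLU(1.81) = max(0, 1.81) = 1.81
ReLU(0.55) = max(0, 0.55) = 0.55
ReLU(0.31) = max(0, 0.31) = 0.31
result = [0.52, 1.81, 0.55, 0.31]

[0.52, 1.81, 0.55, 0.31]


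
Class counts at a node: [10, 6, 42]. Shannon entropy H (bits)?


Probabilities: [10/58, 6/58, 42/58] ≈ [0.1724, 0.1034, 0.7241]
H = -((10/58)·log₂(10/58) + (6/58)·log₂(6/58) + (42/58)·log₂(42/58))
  = 1.113 bits

1.113 bits


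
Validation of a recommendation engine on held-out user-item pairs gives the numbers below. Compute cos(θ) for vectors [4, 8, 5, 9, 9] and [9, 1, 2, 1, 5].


A·B = 4·9 + 8·1 + 5·2 + 9·1 + 9·5 = 108
‖A‖ = √267 = 16.3401, ‖B‖ = √112 = 10.583
cos = 108/(√267·√112) = 108/√29904 = 0.6245

0.6245


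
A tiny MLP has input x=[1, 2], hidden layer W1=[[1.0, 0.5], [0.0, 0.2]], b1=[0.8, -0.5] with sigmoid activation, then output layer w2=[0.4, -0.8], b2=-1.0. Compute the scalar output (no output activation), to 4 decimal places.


z1[0] = (1.0)·(1) + (0.5)·(2) + 0.8 = 2.8
z1[1] = (0.0)·(1) + (0.2)·(2) - 0.5 = -0.1
h = sigmoid(z1) = [0.9427, 0.475]
output = (0.4)·(0.9427) + (-0.8)·(0.475) - 1.0 = -1.0029

-1.0029


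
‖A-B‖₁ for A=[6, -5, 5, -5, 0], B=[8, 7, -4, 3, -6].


d = |6-8| + |-5-7| + |5+ 4| + |-5-3| + |0+ 6|
  = 2 + 12 + 9 + 8 + 6
  = 37

37


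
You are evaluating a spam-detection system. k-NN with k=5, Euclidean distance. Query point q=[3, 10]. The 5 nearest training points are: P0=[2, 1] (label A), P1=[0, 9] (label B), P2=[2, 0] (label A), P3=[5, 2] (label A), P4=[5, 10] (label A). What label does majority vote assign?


d(q,P0) = 9.0554  (label A)
d(q,P1) = 3.1623  (label B)
d(q,P2) = 10.0499  (label A)
d(q,P3) = 8.2462  (label A)
d(q,P4) = 2.0  (label A)
Votes: A=4, B=1
Majority → A

A


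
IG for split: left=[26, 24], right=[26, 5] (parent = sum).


Parent = [52, 29], H_parent = 0.941
H_left = 0.9988 (n=50), H_right = 0.6374 (n=31)
H_children = (50/81)·0.9988 + (31/81)·0.6374 = 0.8605
IG = 0.941 - 0.8605 = 0.0805

0.0805


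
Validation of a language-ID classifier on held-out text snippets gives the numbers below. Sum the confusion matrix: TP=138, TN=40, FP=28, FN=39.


Total = TP + TN + FP + FN
= 138 + 40 + 28 + 39
= 245
(Predicted positive: 166, predicted negative: 79)

245


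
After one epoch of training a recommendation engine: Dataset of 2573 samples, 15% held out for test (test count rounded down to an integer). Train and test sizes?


Test = ⌊2573·15/100⌋ = 385
Train = 2573 - 385 = 2188

Train: 2188, Test: 385


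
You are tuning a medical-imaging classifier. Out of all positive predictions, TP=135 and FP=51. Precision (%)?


Precision = TP/(TP+FP)
= 135/(135+51)
= 135/186 = 72.58%

72.58%


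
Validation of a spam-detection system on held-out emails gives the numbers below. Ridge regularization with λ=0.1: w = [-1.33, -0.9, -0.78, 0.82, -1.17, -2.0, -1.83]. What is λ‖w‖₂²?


‖w‖₂² = (-1.33)² + (-0.9)² + (-0.78)² + (0.82)² + (-1.17)² + (-2.0)² + (-1.83)²
     = 1.7689 + 0.81 + 0.6084 + 0.6724 + 1.3689 + 4 + 3.3489
     = 12.5775
λ·‖w‖₂² = 0.1·12.5775 = 1.25775

1.25775


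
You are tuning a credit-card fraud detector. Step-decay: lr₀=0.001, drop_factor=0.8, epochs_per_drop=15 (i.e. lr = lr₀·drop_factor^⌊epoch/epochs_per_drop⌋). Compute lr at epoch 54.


n_drops = ⌊54/15⌋ = 3
lr = 0.001·0.8^3 = 0.001·0.512 = 0.000512

0.000512


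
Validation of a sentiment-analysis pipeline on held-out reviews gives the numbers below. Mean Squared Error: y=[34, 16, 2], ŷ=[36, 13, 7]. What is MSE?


Squared errors: (34-36)²=4, (16-13)²=9, (2-7)²=25
Sum = 38
MSE = 38/3 = 38/3

38/3


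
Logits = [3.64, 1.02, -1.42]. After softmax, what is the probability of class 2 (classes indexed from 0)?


Exponentials: e^3.64=38.0918, e^1.02=2.7732, e^-1.42=0.2417
Sum = 41.1067
Softmax = [0.9267, 0.0675, 0.0059]
p[2] = 0.2417/41.1067 = 0.0059

0.0059


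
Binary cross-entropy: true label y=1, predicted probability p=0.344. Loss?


BCE = -[y·ln(p) + (1-y)·ln(1-p)]
= -1·ln(0.344) - 0
= -ln(0.344) = 1.0671

1.0671


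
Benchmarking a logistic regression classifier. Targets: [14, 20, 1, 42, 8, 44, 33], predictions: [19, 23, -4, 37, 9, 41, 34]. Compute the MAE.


Absolute errors: |14-19|=5, |20-23|=3, |1+ 4|=5, |42-37|=5, |8-9|=1, |44-41|=3, |33-34|=1
Sum = 23
MAE = 23/7 = 23/7

23/7


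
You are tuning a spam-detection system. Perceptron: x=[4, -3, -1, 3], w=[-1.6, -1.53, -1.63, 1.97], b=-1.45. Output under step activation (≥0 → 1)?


z = (4)·(-1.6) + (-3)·(-1.53) + (-1)·(-1.63) + (3)·(1.97) - 1.45
  = 4.28
step(z) = 1 (z≥0)

1


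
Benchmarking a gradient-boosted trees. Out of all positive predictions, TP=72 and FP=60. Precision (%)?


Precision = TP/(TP+FP)
= 72/(72+60)
= 72/132 = 54.55%

54.55%


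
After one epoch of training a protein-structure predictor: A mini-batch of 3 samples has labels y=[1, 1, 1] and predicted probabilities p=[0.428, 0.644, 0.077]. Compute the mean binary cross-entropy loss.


L[0] = -ln(0.428) = 0.8486
L[1] = -ln(0.644) = 0.4401
L[2] = -ln(0.077) = 2.5639
mean = (0.8486 + 0.4401 + 2.5639)/3 = 1.2842

1.2842


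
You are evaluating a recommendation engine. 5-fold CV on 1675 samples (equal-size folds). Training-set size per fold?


Fold size = 1675/5 = 335
Training per fold = 1675 - 335 = 1340

1340


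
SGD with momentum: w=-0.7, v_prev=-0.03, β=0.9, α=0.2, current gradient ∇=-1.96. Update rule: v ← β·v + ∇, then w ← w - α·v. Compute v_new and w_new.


v_new = 0.9·-0.03 - 1.96 = -0.027 - 1.96 = -1.987
w_new = -0.7 - 0.2·-1.987 = -0.7 + 0.3974 = -0.3026

v_new=-1.987, w_new=-0.3026


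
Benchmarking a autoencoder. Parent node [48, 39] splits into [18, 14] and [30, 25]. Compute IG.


Parent = [48, 39], H_parent = 0.9923
H_left = 0.9887 (n=32), H_right = 0.994 (n=55)
H_children = (32/87)·0.9887 + (55/87)·0.994 = 0.9921
IG = 0.9923 - 0.9921 = 0.0002

0.0002


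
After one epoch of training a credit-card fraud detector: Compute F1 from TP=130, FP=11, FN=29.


Precision = 130/141 = 0.922
Recall = 130/159 = 0.8176
F1 = 2·P·R/(P+R) = 2·TP/(2·TP+FP+FN) = 260/(260+11+29) = 260/300 = 0.8667

0.8667


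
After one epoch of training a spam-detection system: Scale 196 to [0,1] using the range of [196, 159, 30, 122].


min=30, max=196
(196-30)/(196-30) = 166/166 = 1.0

1.0


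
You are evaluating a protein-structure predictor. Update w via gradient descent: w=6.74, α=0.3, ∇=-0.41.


w_new = w - α·∇
= 6.74 - 0.3·-0.41
= 6.74 + 0.123
= 6.863

6.863


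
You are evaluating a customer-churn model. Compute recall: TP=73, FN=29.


Recall = TP/(TP+FN)
= 73/(73+29)
= 73/102 = 71.57%

71.57%


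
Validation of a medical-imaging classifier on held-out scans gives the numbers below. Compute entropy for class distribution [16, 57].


Probabilities: [16/73, 57/73] ≈ [0.2192, 0.7808]
H = -((16/73)·log₂(16/73) + (57/73)·log₂(57/73))
  = 0.7587 bits

0.7587 bits


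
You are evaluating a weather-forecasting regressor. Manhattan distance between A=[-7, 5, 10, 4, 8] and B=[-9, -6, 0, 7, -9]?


d = |-7+ 9| + |5+ 6| + |10-0| + |4-7| + |8+ 9|
  = 2 + 11 + 10 + 3 + 17
  = 43

43


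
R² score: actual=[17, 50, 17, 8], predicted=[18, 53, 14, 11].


ȳ = 23
SS_res = Σ(y-ŷ)² = 28
SS_tot = Σ(y-ȳ)² = 1026
R² = 1 - SS_res/SS_tot = 1 - 0.0273 = 0.9727

0.9727


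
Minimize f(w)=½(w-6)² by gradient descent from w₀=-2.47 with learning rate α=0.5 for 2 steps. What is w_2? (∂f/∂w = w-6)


step 1: grad = -2.47-6 = -8.47; w = -2.47 - 0.5·(-8.47) = 1.765
step 2: grad = 1.765-6 = -4.235; w = 1.765 - 0.5·(-4.235) = 3.8825

3.8825


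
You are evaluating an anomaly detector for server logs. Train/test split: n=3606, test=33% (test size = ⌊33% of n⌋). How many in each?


Test = ⌊3606·33/100⌋ = 1189
Train = 3606 - 1189 = 2417

Train: 2417, Test: 1189


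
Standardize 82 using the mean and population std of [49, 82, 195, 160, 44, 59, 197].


μ = 112.2857, σ = 64.0529
z = (82 - 112.2857)/64.0529 = -0.4728

-0.4728


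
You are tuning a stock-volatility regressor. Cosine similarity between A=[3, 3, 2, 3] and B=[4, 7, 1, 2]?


A·B = 3·4 + 3·7 + 2·1 + 3·2 = 41
‖A‖ = √31 = 5.5678, ‖B‖ = √70 = 8.3666
cos = 41/(√31·√70) = 41/√2170 = 0.8801

0.8801


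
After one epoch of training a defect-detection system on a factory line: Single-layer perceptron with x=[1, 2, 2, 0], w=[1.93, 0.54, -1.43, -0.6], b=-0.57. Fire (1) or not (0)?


z = (1)·(1.93) + (2)·(0.54) + (2)·(-1.43) + (0)·(-0.6) - 0.57
  = -0.42
step(z) = 0 (z<0)

0


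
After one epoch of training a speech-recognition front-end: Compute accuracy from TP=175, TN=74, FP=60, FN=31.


Accuracy = (TP+TN)/(TP+TN+FP+FN)
= (175+74)/(340)
= 249/340 = 73.24%

73.24%


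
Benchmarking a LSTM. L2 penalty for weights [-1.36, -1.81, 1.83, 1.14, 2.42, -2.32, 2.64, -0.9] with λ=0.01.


‖w‖₂² = (-1.36)² + (-1.81)² + (1.83)² + (1.14)² + (2.42)² + (-2.32)² + (2.64)² + (-0.9)²
     = 1.8496 + 3.2761 + 3.3489 + 1.2996 + 5.8564 + 5.3824 + 6.9696 + 0.81
     = 28.7926
λ·‖w‖₂² = 0.01·28.7926 = 0.287926

0.287926


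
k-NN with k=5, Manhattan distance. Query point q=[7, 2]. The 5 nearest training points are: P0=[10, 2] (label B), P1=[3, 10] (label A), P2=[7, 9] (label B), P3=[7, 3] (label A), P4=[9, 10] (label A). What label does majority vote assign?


d(q,P0) = 3  (label B)
d(q,P1) = 12  (label A)
d(q,P2) = 7  (label B)
d(q,P3) = 1  (label A)
d(q,P4) = 10  (label A)
Votes: A=3, B=2
Majority → A

A


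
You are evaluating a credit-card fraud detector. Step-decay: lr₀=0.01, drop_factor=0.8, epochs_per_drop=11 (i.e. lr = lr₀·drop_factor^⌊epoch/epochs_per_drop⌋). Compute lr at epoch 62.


n_drops = ⌊62/11⌋ = 5
lr = 0.01·0.8^5 = 0.01·0.32768 = 0.0032768

0.0032768


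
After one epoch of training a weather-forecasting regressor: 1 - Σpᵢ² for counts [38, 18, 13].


Probabilities: [38/69, 18/69, 13/69] ≈ [0.5507, 0.2609, 0.1884]
Σpᵢ² = (1444 + 324 + 169)/69² = 1937/4761
Gini = 1 - Σpᵢ² = 1 - 1937/4761 = 0.5932

0.5932


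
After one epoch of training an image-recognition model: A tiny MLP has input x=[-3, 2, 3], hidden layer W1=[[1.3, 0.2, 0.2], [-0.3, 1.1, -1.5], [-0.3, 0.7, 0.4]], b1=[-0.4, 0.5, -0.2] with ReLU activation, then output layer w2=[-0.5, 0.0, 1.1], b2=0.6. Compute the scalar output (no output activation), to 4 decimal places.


z1[0] = (1.3)·(-3) + (0.2)·(2) + (0.2)·(3) - 0.4 = -3.3
z1[1] = (-0.3)·(-3) + (1.1)·(2) + (-1.5)·(3) + 0.5 = -0.9
z1[2] = (-0.3)·(-3) + (0.7)·(2) + (0.4)·(3) - 0.2 = 3.3
h = ReLU(z1) = [0.0, 0.0, 3.3]
output = (-0.5)·(0.0) + (0.0)·(0.0) + (1.1)·(3.3) + 0.6 = 4.23

4.23


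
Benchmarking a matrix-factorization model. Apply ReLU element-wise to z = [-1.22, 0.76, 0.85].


ReLU(-1.22) = max(0, -1.22) = 0.0
ReLU(0.76) = max(0, 0.76) = 0.76
ReLU(0.85) = max(0, 0.85) = 0.85
result = [0.0, 0.76, 0.85]

[0.0, 0.76, 0.85]


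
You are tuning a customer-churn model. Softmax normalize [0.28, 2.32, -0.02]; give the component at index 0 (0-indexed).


Exponentials: e^0.28=1.3231, e^2.32=10.1757, e^-0.02=0.9802
Sum = 12.479
Softmax = [0.106, 0.8154, 0.0785]
p[0] = 1.3231/12.479 = 0.106

0.106


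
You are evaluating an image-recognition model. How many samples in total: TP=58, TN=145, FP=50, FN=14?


Total = TP + TN + FP + FN
= 58 + 145 + 50 + 14
= 267
(Predicted positive: 108, predicted negative: 159)

267


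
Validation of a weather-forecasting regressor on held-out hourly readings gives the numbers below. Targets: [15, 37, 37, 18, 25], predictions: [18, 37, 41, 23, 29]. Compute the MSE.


Squared errors: (15-18)²=9, (37-37)²=0, (37-41)²=16, (18-23)²=25, (25-29)²=16
Sum = 66
MSE = 66/5 = 66/5

66/5


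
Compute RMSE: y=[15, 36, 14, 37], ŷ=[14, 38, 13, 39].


MSE = 10/4 = 2.5
RMSE = √(10/4) = 1.5811

1.5811


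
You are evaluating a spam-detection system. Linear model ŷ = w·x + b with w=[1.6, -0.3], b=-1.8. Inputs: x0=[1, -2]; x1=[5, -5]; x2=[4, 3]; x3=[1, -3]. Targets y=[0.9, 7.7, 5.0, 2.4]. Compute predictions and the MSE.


ŷ0 = (1.6)·(1) + (-0.3)·(-2) - 1.8 = 0.4
ŷ1 = (1.6)·(5) + (-0.3)·(-5) - 1.8 = 7.7
ŷ2 = (1.6)·(4) + (-0.3)·(3) - 1.8 = 3.7
ŷ3 = (1.6)·(1) + (-0.3)·(-3) - 1.8 = 0.7
errors² = [0.25, 0.0, 1.69, 2.89]
MSE = 4.8300/4 = 1.2075

1.2075


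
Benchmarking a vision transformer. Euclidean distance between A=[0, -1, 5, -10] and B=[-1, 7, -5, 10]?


d = √((0+ 1)² + (-1-7)² + (5+ 5)² + (-10-10)²)
  = √(1 + 64 + 100 + 400)
  = √565 = 23.7697

23.7697


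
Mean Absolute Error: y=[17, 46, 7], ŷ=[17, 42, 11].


Absolute errors: |17-17|=0, |46-42|=4, |7-11|=4
Sum = 8
MAE = 8/3 = 8/3

8/3


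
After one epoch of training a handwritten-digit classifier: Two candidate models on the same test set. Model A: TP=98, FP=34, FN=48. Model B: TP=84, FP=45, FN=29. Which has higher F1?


Model A: P=98/132=0.7424, R=98/146=0.6712, F1=2PR/(P+R)=2TP/(2TP+FP+FN)=196/278=0.705
Model B: P=84/129=0.6512, R=84/113=0.7434, F1=2PR/(P+R)=2TP/(2TP+FP+FN)=168/242=0.6942
0.705 > 0.6942 → Model A

Model A


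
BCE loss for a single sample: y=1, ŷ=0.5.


BCE = -[y·ln(p) + (1-y)·ln(1-p)]
= -1·ln(0.5) - 0
= -ln(0.5) = 0.6931

0.6931


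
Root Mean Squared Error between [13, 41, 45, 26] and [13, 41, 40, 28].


MSE = 29/4 = 7.25
RMSE = √(29/4) = 2.6926

2.6926


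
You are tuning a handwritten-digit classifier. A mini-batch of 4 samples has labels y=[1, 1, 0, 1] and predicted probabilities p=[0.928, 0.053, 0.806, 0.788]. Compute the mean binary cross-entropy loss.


L[0] = -ln(0.928) = 0.0747
L[1] = -ln(0.053) = 2.9375
L[2] = -ln(1-0.806) = -ln(0.194) = 1.6399
L[3] = -ln(0.788) = 0.2383
mean = (0.0747 + 2.9375 + 1.6399 + 0.2383)/4 = 1.2226

1.2226


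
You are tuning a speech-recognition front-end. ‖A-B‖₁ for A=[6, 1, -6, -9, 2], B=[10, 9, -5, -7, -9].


d = |6-10| + |1-9| + |-6+ 5| + |-9+ 7| + |2+ 9|
  = 4 + 8 + 1 + 2 + 11
  = 26

26


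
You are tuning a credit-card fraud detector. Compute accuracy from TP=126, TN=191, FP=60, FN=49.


Accuracy = (TP+TN)/(TP+TN+FP+FN)
= (126+191)/(426)
= 317/426 = 74.41%

74.41%


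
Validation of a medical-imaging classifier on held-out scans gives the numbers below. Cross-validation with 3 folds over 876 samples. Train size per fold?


Fold size = 876/3 = 292
Training per fold = 876 - 292 = 584

584


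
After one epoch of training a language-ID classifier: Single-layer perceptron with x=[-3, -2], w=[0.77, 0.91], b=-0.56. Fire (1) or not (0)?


z = (-3)·(0.77) + (-2)·(0.91) - 0.56
  = -4.69
step(z) = 0 (z<0)

0


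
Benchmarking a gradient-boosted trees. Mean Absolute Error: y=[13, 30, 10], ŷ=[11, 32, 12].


Absolute errors: |13-11|=2, |30-32|=2, |10-12|=2
Sum = 6
MAE = 6/3 = 2

2


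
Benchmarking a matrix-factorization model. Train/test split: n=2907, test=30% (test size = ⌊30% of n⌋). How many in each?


Test = ⌊2907·30/100⌋ = 872
Train = 2907 - 872 = 2035

Train: 2035, Test: 872


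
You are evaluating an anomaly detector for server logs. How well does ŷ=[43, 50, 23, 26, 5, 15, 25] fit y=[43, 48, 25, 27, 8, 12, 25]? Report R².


ȳ = 26.8571
SS_res = Σ(y-ŷ)² = 27
SS_tot = Σ(y-ȳ)² = 1290.86
R² = 1 - SS_res/SS_tot = 1 - 0.0209 = 0.9791

0.9791


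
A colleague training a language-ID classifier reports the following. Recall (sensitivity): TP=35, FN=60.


Recall = TP/(TP+FN)
= 35/(35+60)
= 35/95 = 36.84%

36.84%


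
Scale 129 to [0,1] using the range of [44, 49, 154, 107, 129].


min=44, max=154
(129-44)/(154-44) = 85/110 = 0.7727

0.7727


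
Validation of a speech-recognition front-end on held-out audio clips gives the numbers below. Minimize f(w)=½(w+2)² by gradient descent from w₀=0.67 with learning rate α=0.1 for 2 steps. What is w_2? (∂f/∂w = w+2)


step 1: grad = 0.67+2 = 2.67; w = 0.67 - 0.1·(2.67) = 0.403
step 2: grad = 0.403+2 = 2.403; w = 0.403 - 0.1·(2.403) = 0.1627

0.1627


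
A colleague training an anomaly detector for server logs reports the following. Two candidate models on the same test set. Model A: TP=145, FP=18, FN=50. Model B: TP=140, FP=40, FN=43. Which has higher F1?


Model A: P=145/163=0.8896, R=145/195=0.7436, F1=2PR/(P+R)=2TP/(2TP+FP+FN)=290/358=0.8101
Model B: P=140/180=0.7778, R=140/183=0.765, F1=2PR/(P+R)=2TP/(2TP+FP+FN)=280/363=0.7713
0.8101 > 0.7713 → Model A

Model A


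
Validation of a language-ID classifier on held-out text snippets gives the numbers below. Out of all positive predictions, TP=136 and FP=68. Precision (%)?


Precision = TP/(TP+FP)
= 136/(136+68)
= 136/204 = 66.67%

66.67%


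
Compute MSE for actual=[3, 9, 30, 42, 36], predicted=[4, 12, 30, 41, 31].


Squared errors: (3-4)²=1, (9-12)²=9, (30-30)²=0, (42-41)²=1, (36-31)²=25
Sum = 36
MSE = 36/5 = 36/5

36/5


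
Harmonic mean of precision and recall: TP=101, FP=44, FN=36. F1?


Precision = 101/145 = 0.6966
Recall = 101/137 = 0.7372
F1 = 2·P·R/(P+R) = 2·TP/(2·TP+FP+FN) = 202/(202+44+36) = 202/282 = 0.7163

0.7163


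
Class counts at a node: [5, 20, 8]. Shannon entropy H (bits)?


Probabilities: [5/33, 20/33, 8/33] ≈ [0.1515, 0.6061, 0.2424]
H = -((5/33)·log₂(5/33) + (20/33)·log₂(20/33) + (8/33)·log₂(8/33))
  = 1.346 bits

1.346 bits


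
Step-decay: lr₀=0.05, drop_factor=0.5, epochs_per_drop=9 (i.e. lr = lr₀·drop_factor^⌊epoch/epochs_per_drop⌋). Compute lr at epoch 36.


n_drops = ⌊36/9⌋ = 4
lr = 0.05·0.5^4 = 0.05·0.0625 = 0.003125

0.003125


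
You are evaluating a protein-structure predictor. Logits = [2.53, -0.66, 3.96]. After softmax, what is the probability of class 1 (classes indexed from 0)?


Exponentials: e^2.53=12.5535, e^-0.66=0.5169, e^3.96=52.4573
Sum = 65.5277
Softmax = [0.1916, 0.0079, 0.8005]
p[1] = 0.5169/65.5277 = 0.0079

0.0079


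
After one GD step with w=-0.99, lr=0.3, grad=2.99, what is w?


w_new = w - α·∇
= -0.99 - 0.3·2.99
= -0.99 - 0.897
= -1.887

-1.887


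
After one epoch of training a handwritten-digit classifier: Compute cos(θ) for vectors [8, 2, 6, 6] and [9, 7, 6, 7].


A·B = 8·9 + 2·7 + 6·6 + 6·7 = 164
‖A‖ = √140 = 11.8322, ‖B‖ = √215 = 14.6629
cos = 164/(√140·√215) = 164/√30100 = 0.9453

0.9453


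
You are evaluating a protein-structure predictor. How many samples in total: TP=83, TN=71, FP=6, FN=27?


Total = TP + TN + FP + FN
= 83 + 71 + 6 + 27
= 187
(Predicted positive: 89, predicted negative: 98)

187


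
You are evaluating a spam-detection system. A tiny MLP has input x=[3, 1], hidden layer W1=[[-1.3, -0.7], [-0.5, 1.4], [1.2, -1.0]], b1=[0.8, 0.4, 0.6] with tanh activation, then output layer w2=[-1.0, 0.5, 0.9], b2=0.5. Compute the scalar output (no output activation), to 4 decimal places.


z1[0] = (-1.3)·(3) + (-0.7)·(1) + 0.8 = -3.8
z1[1] = (-0.5)·(3) + (1.4)·(1) + 0.4 = 0.3
z1[2] = (1.2)·(3) + (-1.0)·(1) + 0.6 = 3.2
h = tanh(z1) = [-0.999, 0.2913, 0.9967]
output = (-1.0)·(-0.999) + (0.5)·(0.2913) + (0.9)·(0.9967) + 0.5 = 2.5417

2.5417


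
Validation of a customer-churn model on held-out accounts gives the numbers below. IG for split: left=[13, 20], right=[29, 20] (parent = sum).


Parent = [42, 40], H_parent = 0.9996
H_left = 0.9673 (n=33), H_right = 0.9755 (n=49)
H_children = (33/82)·0.9673 + (49/82)·0.9755 = 0.9722
IG = 0.9996 - 0.9722 = 0.0274

0.0274


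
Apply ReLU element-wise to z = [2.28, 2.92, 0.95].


ReLU(2.28) = max(0, 2.28) = 2.28
ReLU(2.92) = max(0, 2.92) = 2.92
ReLU(0.95) = max(0, 0.95) = 0.95
result = [2.28, 2.92, 0.95]

[2.28, 2.92, 0.95]


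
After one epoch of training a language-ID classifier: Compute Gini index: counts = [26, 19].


Probabilities: [26/45, 19/45] ≈ [0.5778, 0.4222]
Σpᵢ² = (676 + 361)/45² = 1037/2025
Gini = 1 - Σpᵢ² = 1 - 1037/2025 = 0.4879

0.4879


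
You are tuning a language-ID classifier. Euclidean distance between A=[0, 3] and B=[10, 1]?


d = √((0-10)² + (3-1)²)
  = √(100 + 4)
  = √104 = 10.198

10.198


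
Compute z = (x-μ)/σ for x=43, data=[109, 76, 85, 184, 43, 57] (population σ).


μ = 92.3333, σ = 45.977
z = (43 - 92.3333)/45.977 = -1.073

-1.073


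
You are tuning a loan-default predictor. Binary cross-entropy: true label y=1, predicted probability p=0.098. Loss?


BCE = -[y·ln(p) + (1-y)·ln(1-p)]
= -1·ln(0.098) - 0
= -ln(0.098) = 2.3228

2.3228


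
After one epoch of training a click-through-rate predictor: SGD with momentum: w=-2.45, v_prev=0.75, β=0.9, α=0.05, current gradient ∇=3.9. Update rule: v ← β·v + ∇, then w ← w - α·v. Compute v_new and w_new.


v_new = 0.9·0.75 + 3.9 = 0.675 + 3.9 = 4.575
w_new = -2.45 - 0.05·4.575 = -2.45 - 0.22875 = -2.67875

v_new=4.575, w_new=-2.67875


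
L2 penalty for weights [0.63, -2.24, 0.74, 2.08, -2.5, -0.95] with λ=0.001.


‖w‖₂² = (0.63)² + (-2.24)² + (0.74)² + (2.08)² + (-2.5)² + (-0.95)²
     = 0.3969 + 5.0176 + 0.5476 + 4.3264 + 6.25 + 0.9025
     = 17.441
λ·‖w‖₂² = 0.001·17.441 = 0.017441

0.017441


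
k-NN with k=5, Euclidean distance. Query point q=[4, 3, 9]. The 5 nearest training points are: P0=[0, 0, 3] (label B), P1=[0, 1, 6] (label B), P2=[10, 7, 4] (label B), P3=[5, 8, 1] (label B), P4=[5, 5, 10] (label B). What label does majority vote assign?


d(q,P0) = 7.8102  (label B)
d(q,P1) = 5.3852  (label B)
d(q,P2) = 8.775  (label B)
d(q,P3) = 9.4868  (label B)
d(q,P4) = 2.4495  (label B)
Votes: A=0, B=5
Majority → B

B


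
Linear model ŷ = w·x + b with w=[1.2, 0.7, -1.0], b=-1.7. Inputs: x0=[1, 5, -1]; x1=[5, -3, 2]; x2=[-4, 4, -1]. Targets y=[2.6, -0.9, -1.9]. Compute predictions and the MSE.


ŷ0 = (1.2)·(1) + (0.7)·(5) + (-1.0)·(-1) - 1.7 = 4.0
ŷ1 = (1.2)·(5) + (0.7)·(-3) + (-1.0)·(2) - 1.7 = 0.2
ŷ2 = (1.2)·(-4) + (0.7)·(4) + (-1.0)·(-1) - 1.7 = -2.7
errors² = [1.96, 1.21, 0.64]
MSE = 3.8100/3 = 1.27

1.27


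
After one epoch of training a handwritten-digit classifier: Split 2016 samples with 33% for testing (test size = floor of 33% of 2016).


Test = ⌊2016·33/100⌋ = 665
Train = 2016 - 665 = 1351

Train: 1351, Test: 665


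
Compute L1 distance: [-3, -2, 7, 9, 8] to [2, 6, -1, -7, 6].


d = |-3-2| + |-2-6| + |7+ 1| + |9+ 7| + |8-6|
  = 5 + 8 + 8 + 16 + 2
  = 39

39


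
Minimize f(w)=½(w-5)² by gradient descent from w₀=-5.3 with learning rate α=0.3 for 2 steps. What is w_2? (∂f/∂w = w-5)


step 1: grad = -5.3-5 = -10.3; w = -5.3 - 0.3·(-10.3) = -2.21
step 2: grad = -2.21-5 = -7.21; w = -2.21 - 0.3·(-7.21) = -0.047

-0.047


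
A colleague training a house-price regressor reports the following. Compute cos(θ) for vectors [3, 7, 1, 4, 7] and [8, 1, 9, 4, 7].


A·B = 3·8 + 7·1 + 1·9 + 4·4 + 7·7 = 105
‖A‖ = √124 = 11.1355, ‖B‖ = √211 = 14.5258
cos = 105/(√124·√211) = 105/√26164 = 0.6491

0.6491


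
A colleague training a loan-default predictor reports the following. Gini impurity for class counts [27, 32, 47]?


Probabilities: [27/106, 32/106, 47/106] ≈ [0.2547, 0.3019, 0.4434]
Σpᵢ² = (729 + 1024 + 2209)/106² = 3962/11236
Gini = 1 - Σpᵢ² = 1 - 3962/11236 = 0.6474

0.6474


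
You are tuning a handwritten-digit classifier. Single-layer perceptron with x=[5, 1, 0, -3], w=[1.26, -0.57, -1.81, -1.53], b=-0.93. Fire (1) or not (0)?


z = (5)·(1.26) + (1)·(-0.57) + (0)·(-1.81) + (-3)·(-1.53) - 0.93
  = 9.39
step(z) = 1 (z≥0)

1


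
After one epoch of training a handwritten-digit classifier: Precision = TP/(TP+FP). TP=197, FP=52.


Precision = TP/(TP+FP)
= 197/(197+52)
= 197/249 = 79.12%

79.12%


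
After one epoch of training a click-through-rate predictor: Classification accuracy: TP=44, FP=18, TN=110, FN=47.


Accuracy = (TP+TN)/(TP+TN+FP+FN)
= (44+110)/(219)
= 154/219 = 70.32%

70.32%


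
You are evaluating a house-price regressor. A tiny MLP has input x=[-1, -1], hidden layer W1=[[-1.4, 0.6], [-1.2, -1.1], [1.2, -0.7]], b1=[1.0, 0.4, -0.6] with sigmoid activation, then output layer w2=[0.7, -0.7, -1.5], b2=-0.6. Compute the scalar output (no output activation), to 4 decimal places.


z1[0] = (-1.4)·(-1) + (0.6)·(-1) + 1.0 = 1.8
z1[1] = (-1.2)·(-1) + (-1.1)·(-1) + 0.4 = 2.7
z1[2] = (1.2)·(-1) + (-0.7)·(-1) - 0.6 = -1.1
h = sigmoid(z1) = [0.8581, 0.937, 0.2497]
output = (0.7)·(0.8581) + (-0.7)·(0.937) + (-1.5)·(0.2497) - 0.6 = -1.0298

-1.0298


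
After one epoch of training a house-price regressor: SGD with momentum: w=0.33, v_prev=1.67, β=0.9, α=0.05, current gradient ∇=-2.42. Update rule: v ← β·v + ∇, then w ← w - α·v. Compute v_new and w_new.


v_new = 0.9·1.67 - 2.42 = 1.503 - 2.42 = -0.917
w_new = 0.33 - 0.05·-0.917 = 0.33 + 0.04585 = 0.37585

v_new=-0.917, w_new=0.37585


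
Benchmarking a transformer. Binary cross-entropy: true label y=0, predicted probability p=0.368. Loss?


BCE = -[y·ln(p) + (1-y)·ln(1-p)]
= -0 - 1·ln(1-0.368)
= -ln(0.632) = 0.4589

0.4589


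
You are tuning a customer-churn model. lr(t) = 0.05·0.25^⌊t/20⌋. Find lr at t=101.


n_drops = ⌊101/20⌋ = 5
lr = 0.05·0.25^5 = 0.05·0.0009765625 = 0.000048828125

0.000048828125


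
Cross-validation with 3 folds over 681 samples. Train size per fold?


Fold size = 681/3 = 227
Training per fold = 681 - 227 = 454

454


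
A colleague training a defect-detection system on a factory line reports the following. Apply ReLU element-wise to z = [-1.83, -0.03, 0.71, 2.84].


ReLU(-1.83) = max(0, -1.83) = 0.0
ReLU(-0.03) = max(0, -0.03) = 0.0
ReLU(0.71) = max(0, 0.71) = 0.71
ReLU(2.84) = max(0, 2.84) = 2.84
result = [0.0, 0.0, 0.71, 2.84]

[0.0, 0.0, 0.71, 2.84]


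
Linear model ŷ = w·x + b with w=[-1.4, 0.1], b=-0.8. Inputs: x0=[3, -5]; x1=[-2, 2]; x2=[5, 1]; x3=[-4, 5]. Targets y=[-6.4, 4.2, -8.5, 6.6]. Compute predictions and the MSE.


ŷ0 = (-1.4)·(3) + (0.1)·(-5) - 0.8 = -5.5
ŷ1 = (-1.4)·(-2) + (0.1)·(2) - 0.8 = 2.2
ŷ2 = (-1.4)·(5) + (0.1)·(1) - 0.8 = -7.7
ŷ3 = (-1.4)·(-4) + (0.1)·(5) - 0.8 = 5.3
errors² = [0.81, 4.0, 0.64, 1.69]
MSE = 7.1400/4 = 1.785

1.785


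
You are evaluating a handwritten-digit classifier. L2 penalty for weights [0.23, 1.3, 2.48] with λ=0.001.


‖w‖₂² = (0.23)² + (1.3)² + (2.48)²
     = 0.0529 + 1.69 + 6.1504
     = 7.8933
λ·‖w‖₂² = 0.001·7.8933 = 0.007893

0.007893


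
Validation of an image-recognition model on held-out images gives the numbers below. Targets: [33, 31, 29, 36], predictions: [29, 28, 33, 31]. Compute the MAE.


Absolute errors: |33-29|=4, |31-28|=3, |29-33|=4, |36-31|=5
Sum = 16
MAE = 16/4 = 4

4


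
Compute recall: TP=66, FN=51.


Recall = TP/(TP+FN)
= 66/(66+51)
= 66/117 = 56.41%

56.41%


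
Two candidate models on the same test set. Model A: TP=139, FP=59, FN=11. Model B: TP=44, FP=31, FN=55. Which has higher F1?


Model A: P=139/198=0.702, R=139/150=0.9267, F1=2PR/(P+R)=2TP/(2TP+FP+FN)=278/348=0.7989
Model B: P=44/75=0.5867, R=44/99=0.4444, F1=2PR/(P+R)=2TP/(2TP+FP+FN)=88/174=0.5057
0.7989 > 0.5057 → Model A

Model A


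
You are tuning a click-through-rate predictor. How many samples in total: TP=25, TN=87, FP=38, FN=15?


Total = TP + TN + FP + FN
= 25 + 87 + 38 + 15
= 165
(Predicted positive: 63, predicted negative: 102)

165


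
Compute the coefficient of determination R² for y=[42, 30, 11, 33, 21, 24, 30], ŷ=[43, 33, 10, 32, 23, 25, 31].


ȳ = 27.2857
SS_res = Σ(y-ŷ)² = 18
SS_tot = Σ(y-ȳ)² = 579.43
R² = 1 - SS_res/SS_tot = 1 - 0.0311 = 0.9689

0.9689


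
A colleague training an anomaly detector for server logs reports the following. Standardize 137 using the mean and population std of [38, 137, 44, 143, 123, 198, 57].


μ = 105.7143, σ = 55.9993
z = (137 - 105.7143)/55.9993 = 0.5587

0.5587


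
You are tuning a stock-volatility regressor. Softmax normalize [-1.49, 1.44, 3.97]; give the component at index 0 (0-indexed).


Exponentials: e^-1.49=0.2254, e^1.44=4.2207, e^3.97=52.9845
Sum = 57.4306
Softmax = [0.0039, 0.0735, 0.9226]
p[0] = 0.2254/57.4306 = 0.0039

0.0039


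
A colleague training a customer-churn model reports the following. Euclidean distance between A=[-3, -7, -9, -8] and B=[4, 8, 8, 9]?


d = √((-3-4)² + (-7-8)² + (-9-8)² + (-8-9)²)
  = √(49 + 225 + 289 + 289)
  = √852 = 29.189

29.189


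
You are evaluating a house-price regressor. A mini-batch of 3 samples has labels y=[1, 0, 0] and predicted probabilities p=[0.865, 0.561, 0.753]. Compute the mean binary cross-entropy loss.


L[0] = -ln(0.865) = 0.145
L[1] = -ln(1-0.561) = -ln(0.439) = 0.8233
L[2] = -ln(1-0.753) = -ln(0.247) = 1.3984
mean = (0.145 + 0.8233 + 1.3984)/3 = 0.7889

0.7889


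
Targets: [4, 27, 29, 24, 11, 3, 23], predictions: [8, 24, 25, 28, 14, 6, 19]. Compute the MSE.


Squared errors: (4-8)²=16, (27-24)²=9, (29-25)²=16, (24-28)²=16, (11-14)²=9, (3-6)²=9, (23-19)²=16
Sum = 91
MSE = 91/7 = 13

13


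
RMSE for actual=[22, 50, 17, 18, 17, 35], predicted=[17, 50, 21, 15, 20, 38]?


MSE = 68/6 = 11.3333
RMSE = √(68/6) = 3.3665

3.3665


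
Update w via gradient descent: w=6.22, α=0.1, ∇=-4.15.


w_new = w - α·∇
= 6.22 - 0.1·-4.15
= 6.22 + 0.415
= 6.635

6.635


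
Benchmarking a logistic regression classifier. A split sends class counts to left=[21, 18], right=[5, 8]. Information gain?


Parent = [26, 26], H_parent = 1
H_left = 0.9957 (n=39), H_right = 0.9612 (n=13)
H_children = (39/52)·0.9957 + (13/52)·0.9612 = 0.9871
IG = 1 - 0.9871 = 0.0129

0.0129


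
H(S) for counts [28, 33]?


Probabilities: [28/61, 33/61] ≈ [0.459, 0.541]
H = -((28/61)·log₂(28/61) + (33/61)·log₂(33/61))
  = 0.9951 bits

0.9951 bits


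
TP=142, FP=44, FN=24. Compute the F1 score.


Precision = 142/186 = 0.7634
Recall = 142/166 = 0.8554
F1 = 2·P·R/(P+R) = 2·TP/(2·TP+FP+FN) = 284/(284+44+24) = 284/352 = 0.8068

0.8068


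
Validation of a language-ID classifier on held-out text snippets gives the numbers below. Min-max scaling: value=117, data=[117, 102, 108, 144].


min=102, max=144
(117-102)/(144-102) = 15/42 = 0.3571

0.3571


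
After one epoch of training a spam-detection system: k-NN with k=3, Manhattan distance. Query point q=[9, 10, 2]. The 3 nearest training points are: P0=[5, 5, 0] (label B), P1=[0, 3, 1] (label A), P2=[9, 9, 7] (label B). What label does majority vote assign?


d(q,P0) = 11  (label B)
d(q,P1) = 17  (label A)
d(q,P2) = 6  (label B)
Votes: A=1, B=2
Majority → B

B


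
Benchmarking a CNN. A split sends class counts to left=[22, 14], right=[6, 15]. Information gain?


Parent = [28, 29], H_parent = 0.9998
H_left = 0.9641 (n=36), H_right = 0.8631 (n=21)
H_children = (36/57)·0.9641 + (21/57)·0.8631 = 0.9269
IG = 0.9998 - 0.9269 = 0.0729

0.0729


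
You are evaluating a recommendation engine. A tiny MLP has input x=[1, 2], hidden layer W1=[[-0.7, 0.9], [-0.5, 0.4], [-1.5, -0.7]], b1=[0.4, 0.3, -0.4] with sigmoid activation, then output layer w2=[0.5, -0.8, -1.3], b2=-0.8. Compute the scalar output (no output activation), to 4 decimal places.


z1[0] = (-0.7)·(1) + (0.9)·(2) + 0.4 = 1.5
z1[1] = (-0.5)·(1) + (0.4)·(2) + 0.3 = 0.6
z1[2] = (-1.5)·(1) + (-0.7)·(2) - 0.4 = -3.3
h = sigmoid(z1) = [0.8176, 0.6457, 0.0356]
output = (0.5)·(0.8176) + (-0.8)·(0.6457) + (-1.3)·(0.0356) - 0.8 = -0.954

-0.954


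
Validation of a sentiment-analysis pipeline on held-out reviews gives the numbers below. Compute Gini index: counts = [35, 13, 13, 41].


Probabilities: [35/102, 13/102, 13/102, 41/102] ≈ [0.3431, 0.1275, 0.1275, 0.402]
Σpᵢ² = (1225 + 169 + 169 + 1681)/102² = 3244/10404
Gini = 1 - Σpᵢ² = 1 - 3244/10404 = 0.6882

0.6882


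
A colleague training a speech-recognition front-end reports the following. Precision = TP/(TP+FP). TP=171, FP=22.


Precision = TP/(TP+FP)
= 171/(171+22)
= 171/193 = 88.6%

88.6%


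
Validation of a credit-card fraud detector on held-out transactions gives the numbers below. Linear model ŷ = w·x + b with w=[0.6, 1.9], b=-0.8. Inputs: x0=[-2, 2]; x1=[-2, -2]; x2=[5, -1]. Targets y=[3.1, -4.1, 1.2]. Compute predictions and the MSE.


ŷ0 = (0.6)·(-2) + (1.9)·(2) - 0.8 = 1.8
ŷ1 = (0.6)·(-2) + (1.9)·(-2) - 0.8 = -5.8
ŷ2 = (0.6)·(5) + (1.9)·(-1) - 0.8 = 0.3
errors² = [1.69, 2.89, 0.81]
MSE = 5.3900/3 = 1.7967

1.7967


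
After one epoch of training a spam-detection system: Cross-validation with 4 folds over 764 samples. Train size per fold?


Fold size = 764/4 = 191
Training per fold = 764 - 191 = 573

573


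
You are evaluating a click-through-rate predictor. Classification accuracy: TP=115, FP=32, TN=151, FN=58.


Accuracy = (TP+TN)/(TP+TN+FP+FN)
= (115+151)/(356)
= 266/356 = 74.72%

74.72%


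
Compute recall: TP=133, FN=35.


Recall = TP/(TP+FN)
= 133/(133+35)
= 133/168 = 79.17%

79.17%


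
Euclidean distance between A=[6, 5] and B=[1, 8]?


d = √((6-1)² + (5-8)²)
  = √(25 + 9)
  = √34 = 5.831

5.831


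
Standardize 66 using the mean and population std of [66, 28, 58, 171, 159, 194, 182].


μ = 122.5714, σ = 63.9416
z = (66 - 122.5714)/63.9416 = -0.8847

-0.8847


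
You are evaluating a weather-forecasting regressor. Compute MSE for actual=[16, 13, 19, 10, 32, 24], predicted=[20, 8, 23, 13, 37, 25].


Squared errors: (16-20)²=16, (13-8)²=25, (19-23)²=16, (10-13)²=9, (32-37)²=25, (24-25)²=1
Sum = 92
MSE = 92/6 = 46/3

46/3


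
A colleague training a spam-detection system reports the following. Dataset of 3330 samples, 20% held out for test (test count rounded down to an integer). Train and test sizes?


Test = ⌊3330·20/100⌋ = 666
Train = 3330 - 666 = 2664

Train: 2664, Test: 666


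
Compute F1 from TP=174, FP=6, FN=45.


Precision = 174/180 = 0.9667
Recall = 174/219 = 0.7945
F1 = 2·P·R/(P+R) = 2·TP/(2·TP+FP+FN) = 348/(348+6+45) = 348/399 = 0.8722

0.8722


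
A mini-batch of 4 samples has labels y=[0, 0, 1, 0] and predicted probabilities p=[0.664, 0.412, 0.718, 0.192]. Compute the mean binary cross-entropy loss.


L[0] = -ln(1-0.664) = -ln(0.336) = 1.0906
L[1] = -ln(1-0.412) = -ln(0.588) = 0.531
L[2] = -ln(0.718) = 0.3313
L[3] = -ln(1-0.192) = -ln(0.808) = 0.2132
mean = (1.0906 + 0.531 + 0.3313 + 0.2132)/4 = 0.5415

0.5415


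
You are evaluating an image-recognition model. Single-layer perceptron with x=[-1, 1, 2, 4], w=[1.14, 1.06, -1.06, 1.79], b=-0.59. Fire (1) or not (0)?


z = (-1)·(1.14) + (1)·(1.06) + (2)·(-1.06) + (4)·(1.79) - 0.59
  = 4.37
step(z) = 1 (z≥0)

1


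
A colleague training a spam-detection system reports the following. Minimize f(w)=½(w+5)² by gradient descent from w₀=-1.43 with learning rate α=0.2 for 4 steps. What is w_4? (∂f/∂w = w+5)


step 1: grad = -1.43+5 = 3.57; w = -1.43 - 0.2·(3.57) = -2.144
step 2: grad = -2.144+5 = 2.856; w = -2.144 - 0.2·(2.856) = -2.7152
step 3: grad = -2.7152+5 = 2.2848; w = -2.7152 - 0.2·(2.2848) = -3.17216
step 4: grad = -3.17216+5 = 1.82784; w = -3.17216 - 0.2·(1.82784) = -3.537728

-3.537728


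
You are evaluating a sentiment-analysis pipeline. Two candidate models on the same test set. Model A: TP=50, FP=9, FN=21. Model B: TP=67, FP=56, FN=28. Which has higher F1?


Model A: P=50/59=0.8475, R=50/71=0.7042, F1=2PR/(P+R)=2TP/(2TP+FP+FN)=100/130=0.7692
Model B: P=67/123=0.5447, R=67/95=0.7053, F1=2PR/(P+R)=2TP/(2TP+FP+FN)=134/218=0.6147
0.7692 > 0.6147 → Model A

Model A


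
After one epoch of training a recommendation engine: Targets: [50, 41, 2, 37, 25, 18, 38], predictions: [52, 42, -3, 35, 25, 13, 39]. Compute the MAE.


Absolute errors: |50-52|=2, |41-42|=1, |2+ 3|=5, |37-35|=2, |25-25|=0, |18-13|=5, |38-39|=1
Sum = 16
MAE = 16/7 = 16/7

16/7


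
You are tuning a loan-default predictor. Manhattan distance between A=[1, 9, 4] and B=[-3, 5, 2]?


d = |1+ 3| + |9-5| + |4-2|
  = 4 + 4 + 2
  = 10

10


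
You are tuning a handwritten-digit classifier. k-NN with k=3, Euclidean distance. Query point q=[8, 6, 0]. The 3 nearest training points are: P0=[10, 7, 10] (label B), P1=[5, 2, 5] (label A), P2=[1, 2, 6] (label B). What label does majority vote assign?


d(q,P0) = 10.247  (label B)
d(q,P1) = 7.0711  (label A)
d(q,P2) = 10.0499  (label B)
Votes: A=1, B=2
Majority → B

B


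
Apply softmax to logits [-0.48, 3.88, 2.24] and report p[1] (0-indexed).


Exponentials: e^-0.48=0.6188, e^3.88=48.4242, e^2.24=9.3933
Sum = 58.4363
Softmax = [0.0106, 0.8287, 0.1607]
p[1] = 48.4242/58.4363 = 0.8287

0.8287


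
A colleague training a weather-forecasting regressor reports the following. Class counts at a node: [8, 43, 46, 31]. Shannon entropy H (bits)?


Probabilities: [8/128, 43/128, 46/128, 31/128] ≈ [0.0625, 0.3359, 0.3594, 0.2422]
H = -((8/128)·log₂(8/128) + (43/128)·log₂(43/128) + (46/128)·log₂(46/128) + (31/128)·log₂(31/128))
  = 1.8047 bits

1.8047 bits


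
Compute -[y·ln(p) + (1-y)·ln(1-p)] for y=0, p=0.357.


BCE = -[y·ln(p) + (1-y)·ln(1-p)]
= -0 - 1·ln(1-0.357)
= -ln(0.643) = 0.4416

0.4416


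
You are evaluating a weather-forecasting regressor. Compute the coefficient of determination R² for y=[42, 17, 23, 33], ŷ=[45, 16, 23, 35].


ȳ = 28.75
SS_res = Σ(y-ŷ)² = 14
SS_tot = Σ(y-ȳ)² = 364.75
R² = 1 - SS_res/SS_tot = 1 - 0.0384 = 0.9616

0.9616


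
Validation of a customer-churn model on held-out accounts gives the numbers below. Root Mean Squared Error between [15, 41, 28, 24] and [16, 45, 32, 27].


MSE = 42/4 = 10.5
RMSE = √(42/4) = 3.2404

3.2404
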